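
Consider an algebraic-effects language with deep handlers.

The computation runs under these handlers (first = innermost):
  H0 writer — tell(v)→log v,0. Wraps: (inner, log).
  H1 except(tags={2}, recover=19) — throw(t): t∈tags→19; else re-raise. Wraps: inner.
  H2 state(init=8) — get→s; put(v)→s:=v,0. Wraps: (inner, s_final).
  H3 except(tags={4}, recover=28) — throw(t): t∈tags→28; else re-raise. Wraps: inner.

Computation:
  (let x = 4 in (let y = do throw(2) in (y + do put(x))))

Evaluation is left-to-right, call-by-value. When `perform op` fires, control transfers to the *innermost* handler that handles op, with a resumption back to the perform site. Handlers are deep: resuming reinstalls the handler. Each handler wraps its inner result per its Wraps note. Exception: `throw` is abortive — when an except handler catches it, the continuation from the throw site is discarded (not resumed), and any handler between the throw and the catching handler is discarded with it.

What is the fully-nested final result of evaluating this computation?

Working:
throw(2) @ H1 caught ⇒ 19
H2 returns (19, 8)
H3 returns (19, 8)
= (19, 8)

Answer: (19, 8)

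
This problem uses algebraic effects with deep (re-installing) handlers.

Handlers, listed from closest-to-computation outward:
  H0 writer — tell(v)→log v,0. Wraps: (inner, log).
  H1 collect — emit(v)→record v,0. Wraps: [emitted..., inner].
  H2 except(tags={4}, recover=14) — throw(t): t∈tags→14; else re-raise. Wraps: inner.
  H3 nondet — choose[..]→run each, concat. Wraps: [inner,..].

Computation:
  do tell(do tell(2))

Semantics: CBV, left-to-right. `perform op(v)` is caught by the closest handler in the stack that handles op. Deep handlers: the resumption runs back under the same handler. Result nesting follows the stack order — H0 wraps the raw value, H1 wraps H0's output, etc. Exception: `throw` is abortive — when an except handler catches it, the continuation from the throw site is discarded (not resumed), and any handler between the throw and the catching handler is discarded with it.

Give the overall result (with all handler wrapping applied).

Step-by-step:
tell(2) @ H0 ⇒ log+=2
tell(0) @ H0 ⇒ log+=0
H0 returns (0, (2, 0))
H1 returns [(0, (2, 0))]
H2 returns [(0, (2, 0))]
H3 returns [[(0, (2, 0))]]
= [[(0, (2, 0))]]

Answer: [[(0, (2, 0))]]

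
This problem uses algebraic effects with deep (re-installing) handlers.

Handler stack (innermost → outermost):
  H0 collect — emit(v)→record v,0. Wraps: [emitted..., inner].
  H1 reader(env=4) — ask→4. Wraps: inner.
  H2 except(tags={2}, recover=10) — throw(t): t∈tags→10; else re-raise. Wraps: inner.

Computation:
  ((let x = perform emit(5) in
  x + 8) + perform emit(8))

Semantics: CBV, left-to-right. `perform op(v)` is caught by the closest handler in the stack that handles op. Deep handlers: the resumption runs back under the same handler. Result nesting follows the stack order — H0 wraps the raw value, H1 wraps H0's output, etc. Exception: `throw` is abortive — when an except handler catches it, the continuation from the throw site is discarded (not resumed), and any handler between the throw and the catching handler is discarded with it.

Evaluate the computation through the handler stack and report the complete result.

Step-by-step:
emit(5) @ H0 ⇒ out+=5
emit(8) @ H0 ⇒ out+=8
H0 returns [5, 8, 8]
H1 returns [5, 8, 8]
H2 returns [5, 8, 8]
= [5, 8, 8]

Answer: [5, 8, 8]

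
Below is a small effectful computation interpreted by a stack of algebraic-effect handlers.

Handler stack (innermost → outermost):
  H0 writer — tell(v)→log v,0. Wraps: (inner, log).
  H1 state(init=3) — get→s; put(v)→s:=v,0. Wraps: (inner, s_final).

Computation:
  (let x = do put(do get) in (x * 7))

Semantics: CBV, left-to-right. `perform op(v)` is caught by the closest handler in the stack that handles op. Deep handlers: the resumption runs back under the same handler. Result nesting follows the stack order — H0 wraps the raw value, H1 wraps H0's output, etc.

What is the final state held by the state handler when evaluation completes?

Answer: 3

Working:
get @ H1 ⇒ 3
put(3) @ H1 ⇒ s:=3
H0 returns (0, ())
H1 returns ((0, ()), 3)
= ((0, ()), 3)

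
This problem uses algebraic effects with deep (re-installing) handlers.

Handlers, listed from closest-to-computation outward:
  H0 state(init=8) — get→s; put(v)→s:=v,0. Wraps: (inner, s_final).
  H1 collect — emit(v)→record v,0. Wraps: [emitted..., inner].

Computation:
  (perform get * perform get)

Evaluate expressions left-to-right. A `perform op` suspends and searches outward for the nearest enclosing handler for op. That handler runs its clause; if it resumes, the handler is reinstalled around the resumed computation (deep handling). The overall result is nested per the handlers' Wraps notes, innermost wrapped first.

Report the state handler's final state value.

Working:
get @ H0 ⇒ 8
get @ H0 ⇒ 8
H0 returns (64, 8)
H1 returns [(64, 8)]
= [(64, 8)]

Answer: 8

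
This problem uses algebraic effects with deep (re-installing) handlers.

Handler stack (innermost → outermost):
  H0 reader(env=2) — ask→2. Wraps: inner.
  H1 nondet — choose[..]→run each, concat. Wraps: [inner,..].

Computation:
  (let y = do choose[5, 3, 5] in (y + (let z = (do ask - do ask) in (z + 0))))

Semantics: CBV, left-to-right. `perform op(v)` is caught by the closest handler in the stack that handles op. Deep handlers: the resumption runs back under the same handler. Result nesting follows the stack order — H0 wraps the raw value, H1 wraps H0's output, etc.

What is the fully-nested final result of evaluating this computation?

Answer: [5, 3, 5]

Step-by-step:
choose[5, 3, 5] @ H1
  branch[0] choose=5:
    ask @ H0 ⇒ 2
    ask @ H0 ⇒ 2
    H0 returns 5
    H1 returns [5]
  branch[1] choose=3:
    ask @ H0 ⇒ 2
    ask @ H0 ⇒ 2
    H0 returns 3
    H1 returns [3]
  branch[2] choose=5:
    ask @ H0 ⇒ 2
    ask @ H0 ⇒ 2
    H0 returns 5
    H1 returns [5]
= [5, 3, 5]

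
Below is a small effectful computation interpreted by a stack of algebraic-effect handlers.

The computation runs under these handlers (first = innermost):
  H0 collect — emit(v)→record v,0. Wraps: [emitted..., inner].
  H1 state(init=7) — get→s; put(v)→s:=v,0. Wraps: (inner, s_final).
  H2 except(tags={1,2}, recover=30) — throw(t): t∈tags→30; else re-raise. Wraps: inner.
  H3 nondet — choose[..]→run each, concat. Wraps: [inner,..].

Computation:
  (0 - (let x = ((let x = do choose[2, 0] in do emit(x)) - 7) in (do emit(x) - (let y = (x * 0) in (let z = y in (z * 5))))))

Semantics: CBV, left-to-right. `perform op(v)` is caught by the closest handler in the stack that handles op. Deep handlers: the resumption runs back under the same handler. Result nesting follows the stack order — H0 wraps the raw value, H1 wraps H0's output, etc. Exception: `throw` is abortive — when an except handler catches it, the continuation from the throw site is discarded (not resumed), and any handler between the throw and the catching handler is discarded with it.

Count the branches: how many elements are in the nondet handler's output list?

Answer: 2

Step-by-step:
choose[2, 0] @ H3
  branch[0] choose=2:
    emit(2) @ H0 ⇒ out+=2
    emit(-7) @ H0 ⇒ out+=-7
    H0 returns [2, -7, 0]
    H1 returns ([2, -7, 0], 7)
    H2 returns ([2, -7, 0], 7)
    H3 returns [([2, -7, 0], 7)]
  branch[1] choose=0:
    emit(0) @ H0 ⇒ out+=0
    emit(-7) @ H0 ⇒ out+=-7
    H0 returns [0, -7, 0]
    H1 returns ([0, -7, 0], 7)
    H2 returns ([0, -7, 0], 7)
    H3 returns [([0, -7, 0], 7)]
= [([2, -7, 0], 7), ([0, -7, 0], 7)]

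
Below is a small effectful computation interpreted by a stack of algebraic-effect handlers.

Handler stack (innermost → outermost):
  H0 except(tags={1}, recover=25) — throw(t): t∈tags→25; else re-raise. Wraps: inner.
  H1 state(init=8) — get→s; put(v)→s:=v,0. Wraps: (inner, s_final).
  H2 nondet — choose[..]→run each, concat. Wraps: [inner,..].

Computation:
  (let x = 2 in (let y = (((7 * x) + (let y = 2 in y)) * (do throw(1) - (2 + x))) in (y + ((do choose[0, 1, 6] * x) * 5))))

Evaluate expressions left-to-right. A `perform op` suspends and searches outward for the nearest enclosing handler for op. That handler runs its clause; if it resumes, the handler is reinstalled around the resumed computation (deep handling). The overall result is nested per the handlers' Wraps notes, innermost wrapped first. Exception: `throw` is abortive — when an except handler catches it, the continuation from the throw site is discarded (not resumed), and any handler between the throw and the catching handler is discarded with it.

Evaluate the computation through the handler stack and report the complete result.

Answer: [(25, 8)]

Step-by-step:
throw(1) @ H0 caught ⇒ 25
H1 returns (25, 8)
H2 returns [(25, 8)]
= [(25, 8)]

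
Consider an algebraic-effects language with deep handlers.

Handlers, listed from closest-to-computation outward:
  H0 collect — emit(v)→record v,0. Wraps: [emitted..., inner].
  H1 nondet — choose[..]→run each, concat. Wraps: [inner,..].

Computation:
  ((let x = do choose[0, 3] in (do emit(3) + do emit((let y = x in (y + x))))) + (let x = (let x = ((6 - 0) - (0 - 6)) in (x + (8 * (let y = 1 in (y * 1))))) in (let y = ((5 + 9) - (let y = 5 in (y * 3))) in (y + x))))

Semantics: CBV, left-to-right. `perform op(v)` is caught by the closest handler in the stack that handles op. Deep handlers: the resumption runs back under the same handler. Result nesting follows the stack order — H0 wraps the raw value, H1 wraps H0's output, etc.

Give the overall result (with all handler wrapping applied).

Step-by-step:
choose[0, 3] @ H1
  branch[0] choose=0:
    emit(3) @ H0 ⇒ out+=3
    emit(0) @ H0 ⇒ out+=0
    H0 returns [3, 0, 19]
    H1 returns [[3, 0, 19]]
  branch[1] choose=3:
    emit(3) @ H0 ⇒ out+=3
    emit(6) @ H0 ⇒ out+=6
    H0 returns [3, 6, 19]
    H1 returns [[3, 6, 19]]
= [[3, 0, 19], [3, 6, 19]]

Answer: [[3, 0, 19], [3, 6, 19]]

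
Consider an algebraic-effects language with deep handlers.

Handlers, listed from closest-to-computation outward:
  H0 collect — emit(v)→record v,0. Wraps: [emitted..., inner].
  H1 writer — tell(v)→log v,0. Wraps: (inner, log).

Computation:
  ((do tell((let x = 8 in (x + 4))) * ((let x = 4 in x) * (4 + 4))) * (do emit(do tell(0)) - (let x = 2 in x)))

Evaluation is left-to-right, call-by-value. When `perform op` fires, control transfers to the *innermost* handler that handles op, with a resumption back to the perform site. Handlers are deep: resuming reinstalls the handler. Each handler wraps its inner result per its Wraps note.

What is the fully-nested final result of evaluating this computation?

Answer: ([0, 0], (12, 0))

Working:
tell(12) @ H1 ⇒ log+=12
tell(0) @ H1 ⇒ log+=0
emit(0) @ H0 ⇒ out+=0
H0 returns [0, 0]
H1 returns ([0, 0], (12, 0))
= ([0, 0], (12, 0))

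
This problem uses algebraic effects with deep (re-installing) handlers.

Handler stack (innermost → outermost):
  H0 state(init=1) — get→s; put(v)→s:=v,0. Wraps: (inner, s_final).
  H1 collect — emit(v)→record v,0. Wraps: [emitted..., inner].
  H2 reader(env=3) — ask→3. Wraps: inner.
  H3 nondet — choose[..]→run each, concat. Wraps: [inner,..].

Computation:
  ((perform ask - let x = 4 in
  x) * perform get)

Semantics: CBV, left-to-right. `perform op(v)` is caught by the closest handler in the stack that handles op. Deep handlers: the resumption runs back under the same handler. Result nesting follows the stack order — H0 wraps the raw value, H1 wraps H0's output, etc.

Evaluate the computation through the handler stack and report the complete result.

Evaluation trace:
ask @ H2 ⇒ 3
get @ H0 ⇒ 1
H0 returns (-1, 1)
H1 returns [(-1, 1)]
H2 returns [(-1, 1)]
H3 returns [[(-1, 1)]]
= [[(-1, 1)]]

Answer: [[(-1, 1)]]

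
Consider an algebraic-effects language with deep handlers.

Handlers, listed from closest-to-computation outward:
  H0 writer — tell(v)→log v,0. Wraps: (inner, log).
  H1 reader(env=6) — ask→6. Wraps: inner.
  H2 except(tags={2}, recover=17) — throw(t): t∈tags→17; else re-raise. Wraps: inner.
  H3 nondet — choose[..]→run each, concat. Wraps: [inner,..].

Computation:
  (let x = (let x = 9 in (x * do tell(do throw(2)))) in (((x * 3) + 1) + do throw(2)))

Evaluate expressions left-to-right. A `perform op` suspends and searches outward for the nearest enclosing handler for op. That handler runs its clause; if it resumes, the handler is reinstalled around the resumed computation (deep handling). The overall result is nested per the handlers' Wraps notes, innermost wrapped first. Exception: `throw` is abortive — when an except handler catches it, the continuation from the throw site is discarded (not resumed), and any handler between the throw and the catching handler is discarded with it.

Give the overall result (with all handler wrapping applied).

Working:
throw(2) @ H2 caught ⇒ 17
H3 returns [17]
= [17]

Answer: [17]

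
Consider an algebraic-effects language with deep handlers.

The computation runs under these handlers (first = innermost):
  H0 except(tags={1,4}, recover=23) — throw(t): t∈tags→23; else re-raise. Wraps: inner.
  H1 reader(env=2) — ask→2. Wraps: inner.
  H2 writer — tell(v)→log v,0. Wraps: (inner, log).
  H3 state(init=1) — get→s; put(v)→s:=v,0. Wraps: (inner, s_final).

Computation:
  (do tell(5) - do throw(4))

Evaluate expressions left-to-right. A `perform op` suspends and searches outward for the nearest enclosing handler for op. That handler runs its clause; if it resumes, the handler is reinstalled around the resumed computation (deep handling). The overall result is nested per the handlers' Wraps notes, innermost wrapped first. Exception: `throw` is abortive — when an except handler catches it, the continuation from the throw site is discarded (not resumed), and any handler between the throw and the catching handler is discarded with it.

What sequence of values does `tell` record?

Step-by-step:
tell(5) @ H2 ⇒ log+=5
throw(4) @ H0 caught ⇒ 23
H1 returns 23
H2 returns (23, (5))
H3 returns ((23, (5)), 1)
= ((23, (5)), 1)

Answer: (5)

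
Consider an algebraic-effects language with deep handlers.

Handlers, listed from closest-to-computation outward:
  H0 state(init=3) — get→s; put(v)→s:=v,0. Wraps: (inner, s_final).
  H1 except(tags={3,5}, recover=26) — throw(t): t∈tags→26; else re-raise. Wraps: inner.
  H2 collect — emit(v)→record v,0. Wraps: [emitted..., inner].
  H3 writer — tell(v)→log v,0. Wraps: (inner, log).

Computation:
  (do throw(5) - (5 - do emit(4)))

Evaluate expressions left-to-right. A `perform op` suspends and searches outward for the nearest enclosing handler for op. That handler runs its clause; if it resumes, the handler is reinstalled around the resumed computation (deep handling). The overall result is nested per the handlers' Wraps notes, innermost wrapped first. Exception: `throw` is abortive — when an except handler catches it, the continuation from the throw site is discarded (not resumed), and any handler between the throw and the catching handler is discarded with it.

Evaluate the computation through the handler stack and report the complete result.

Evaluation trace:
throw(5) @ H1 caught ⇒ 26
H2 returns [26]
H3 returns ([26], ())
= ([26], ())

Answer: ([26], ())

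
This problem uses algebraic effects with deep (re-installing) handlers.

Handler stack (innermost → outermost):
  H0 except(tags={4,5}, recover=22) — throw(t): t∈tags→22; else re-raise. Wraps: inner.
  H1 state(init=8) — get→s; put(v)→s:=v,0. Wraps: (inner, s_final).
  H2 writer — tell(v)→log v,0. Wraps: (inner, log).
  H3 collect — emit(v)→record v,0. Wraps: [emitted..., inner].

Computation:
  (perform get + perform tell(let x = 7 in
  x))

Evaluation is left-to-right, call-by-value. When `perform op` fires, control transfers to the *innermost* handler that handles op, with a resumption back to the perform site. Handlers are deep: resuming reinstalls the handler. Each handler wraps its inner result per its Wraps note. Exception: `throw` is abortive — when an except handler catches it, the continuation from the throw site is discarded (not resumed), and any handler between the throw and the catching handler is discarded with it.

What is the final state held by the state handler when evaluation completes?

Answer: 8

Working:
get @ H1 ⇒ 8
tell(7) @ H2 ⇒ log+=7
H0 returns 8
H1 returns (8, 8)
H2 returns ((8, 8), (7))
H3 returns [((8, 8), (7))]
= [((8, 8), (7))]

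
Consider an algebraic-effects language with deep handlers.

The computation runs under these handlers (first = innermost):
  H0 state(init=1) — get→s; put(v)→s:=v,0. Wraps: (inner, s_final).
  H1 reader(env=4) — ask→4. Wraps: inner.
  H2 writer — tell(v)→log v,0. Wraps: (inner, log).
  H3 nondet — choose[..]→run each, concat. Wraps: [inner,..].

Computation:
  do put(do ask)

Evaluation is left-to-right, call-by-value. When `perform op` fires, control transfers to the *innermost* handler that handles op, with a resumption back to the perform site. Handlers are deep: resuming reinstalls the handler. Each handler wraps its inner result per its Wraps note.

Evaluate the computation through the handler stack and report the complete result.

Working:
ask @ H1 ⇒ 4
put(4) @ H0 ⇒ s:=4
H0 returns (0, 4)
H1 returns (0, 4)
H2 returns ((0, 4), ())
H3 returns [((0, 4), ())]
= [((0, 4), ())]

Answer: [((0, 4), ())]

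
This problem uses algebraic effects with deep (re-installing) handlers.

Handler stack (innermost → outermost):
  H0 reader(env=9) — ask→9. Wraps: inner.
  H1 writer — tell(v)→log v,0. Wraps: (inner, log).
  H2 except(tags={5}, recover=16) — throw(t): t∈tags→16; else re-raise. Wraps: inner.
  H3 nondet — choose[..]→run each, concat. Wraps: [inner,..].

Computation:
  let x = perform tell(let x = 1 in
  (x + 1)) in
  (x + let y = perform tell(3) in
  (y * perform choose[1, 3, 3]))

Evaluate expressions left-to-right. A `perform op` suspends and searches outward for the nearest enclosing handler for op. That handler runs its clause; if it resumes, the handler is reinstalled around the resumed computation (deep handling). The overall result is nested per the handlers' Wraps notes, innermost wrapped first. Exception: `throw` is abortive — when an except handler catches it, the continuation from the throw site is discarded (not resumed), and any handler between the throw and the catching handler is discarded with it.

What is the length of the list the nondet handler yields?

Answer: 3

Working:
tell(2) @ H1 ⇒ log+=2
tell(3) @ H1 ⇒ log+=3
choose[1, 3, 3] @ H3
  branch[0] choose=1:
    H0 returns 0
    H1 returns (0, (2, 3))
    H2 returns (0, (2, 3))
    H3 returns [(0, (2, 3))]
  branch[1] choose=3:
    H0 returns 0
    H1 returns (0, (2, 3))
    H2 returns (0, (2, 3))
    H3 returns [(0, (2, 3))]
  branch[2] choose=3:
    H0 returns 0
    H1 returns (0, (2, 3))
    H2 returns (0, (2, 3))
    H3 returns [(0, (2, 3))]
= [(0, (2, 3)), (0, (2, 3)), (0, (2, 3))]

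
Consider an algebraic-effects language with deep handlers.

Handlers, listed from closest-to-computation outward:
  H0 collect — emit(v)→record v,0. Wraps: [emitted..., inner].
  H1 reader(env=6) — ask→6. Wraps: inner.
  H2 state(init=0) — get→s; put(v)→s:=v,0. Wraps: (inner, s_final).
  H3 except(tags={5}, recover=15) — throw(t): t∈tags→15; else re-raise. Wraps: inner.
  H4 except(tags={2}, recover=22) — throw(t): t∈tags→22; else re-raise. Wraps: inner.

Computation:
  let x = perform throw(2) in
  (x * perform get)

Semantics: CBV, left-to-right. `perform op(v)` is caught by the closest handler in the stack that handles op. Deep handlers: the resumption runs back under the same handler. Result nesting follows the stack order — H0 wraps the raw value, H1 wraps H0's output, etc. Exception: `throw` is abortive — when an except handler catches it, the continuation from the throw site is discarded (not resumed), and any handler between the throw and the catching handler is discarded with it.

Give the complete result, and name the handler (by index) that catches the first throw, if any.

Step-by-step:
throw(2) @ H3 re-raised
throw(2) @ H4 caught ⇒ 22
= 22

Answer: 22 ; first throw caught by: H4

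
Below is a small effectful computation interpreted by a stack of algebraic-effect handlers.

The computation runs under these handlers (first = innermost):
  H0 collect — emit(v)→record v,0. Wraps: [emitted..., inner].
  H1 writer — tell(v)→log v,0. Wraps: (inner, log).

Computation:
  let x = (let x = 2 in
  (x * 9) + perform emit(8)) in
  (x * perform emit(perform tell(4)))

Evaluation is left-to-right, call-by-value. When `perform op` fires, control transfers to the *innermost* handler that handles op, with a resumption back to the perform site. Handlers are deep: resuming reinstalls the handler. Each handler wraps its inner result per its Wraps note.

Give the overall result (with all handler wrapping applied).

Working:
emit(8) @ H0 ⇒ out+=8
tell(4) @ H1 ⇒ log+=4
emit(0) @ H0 ⇒ out+=0
H0 returns [8, 0, 0]
H1 returns ([8, 0, 0], (4))
= ([8, 0, 0], (4))

Answer: ([8, 0, 0], (4))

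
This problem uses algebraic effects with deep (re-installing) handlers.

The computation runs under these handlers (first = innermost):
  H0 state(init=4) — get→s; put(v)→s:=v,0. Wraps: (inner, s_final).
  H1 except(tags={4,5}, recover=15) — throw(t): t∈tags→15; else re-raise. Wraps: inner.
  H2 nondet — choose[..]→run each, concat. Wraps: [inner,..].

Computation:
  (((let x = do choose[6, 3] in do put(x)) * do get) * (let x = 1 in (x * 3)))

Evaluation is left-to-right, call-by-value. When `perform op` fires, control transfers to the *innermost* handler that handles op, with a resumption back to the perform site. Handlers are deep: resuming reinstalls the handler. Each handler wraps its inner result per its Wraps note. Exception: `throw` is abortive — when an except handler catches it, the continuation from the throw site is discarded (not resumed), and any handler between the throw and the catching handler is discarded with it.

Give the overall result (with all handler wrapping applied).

Answer: [(0, 6), (0, 3)]

Step-by-step:
choose[6, 3] @ H2
  branch[0] choose=6:
    put(6) @ H0 ⇒ s:=6
    get @ H0 ⇒ 6
    H0 returns (0, 6)
    H1 returns (0, 6)
    H2 returns [(0, 6)]
  branch[1] choose=3:
    put(3) @ H0 ⇒ s:=3
    get @ H0 ⇒ 3
    H0 returns (0, 3)
    H1 returns (0, 3)
    H2 returns [(0, 3)]
= [(0, 6), (0, 3)]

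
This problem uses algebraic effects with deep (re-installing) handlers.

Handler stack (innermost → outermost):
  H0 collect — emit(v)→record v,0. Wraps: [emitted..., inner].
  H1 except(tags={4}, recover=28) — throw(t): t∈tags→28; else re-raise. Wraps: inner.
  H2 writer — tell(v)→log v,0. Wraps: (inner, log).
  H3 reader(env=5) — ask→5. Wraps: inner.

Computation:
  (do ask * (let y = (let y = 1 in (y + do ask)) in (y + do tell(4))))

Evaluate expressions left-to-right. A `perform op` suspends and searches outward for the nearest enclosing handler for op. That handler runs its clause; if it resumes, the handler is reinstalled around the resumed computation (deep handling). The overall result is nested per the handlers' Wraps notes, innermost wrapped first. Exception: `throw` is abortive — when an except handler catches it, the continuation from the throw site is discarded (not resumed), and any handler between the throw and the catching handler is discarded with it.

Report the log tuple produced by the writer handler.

Answer: (4)

Step-by-step:
ask @ H3 ⇒ 5
ask @ H3 ⇒ 5
tell(4) @ H2 ⇒ log+=4
H0 returns [30]
H1 returns [30]
H2 returns ([30], (4))
H3 returns ([30], (4))
= ([30], (4))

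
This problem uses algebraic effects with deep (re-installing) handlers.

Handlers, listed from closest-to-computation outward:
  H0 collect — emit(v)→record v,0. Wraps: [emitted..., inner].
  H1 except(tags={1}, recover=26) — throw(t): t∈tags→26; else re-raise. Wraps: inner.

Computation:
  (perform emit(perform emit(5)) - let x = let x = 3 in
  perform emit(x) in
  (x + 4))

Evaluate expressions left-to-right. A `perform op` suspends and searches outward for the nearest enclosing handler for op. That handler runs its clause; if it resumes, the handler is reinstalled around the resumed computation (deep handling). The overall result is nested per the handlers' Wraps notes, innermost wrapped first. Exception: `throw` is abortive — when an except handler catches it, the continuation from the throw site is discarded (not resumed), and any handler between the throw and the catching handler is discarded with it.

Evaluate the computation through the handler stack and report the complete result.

Answer: [5, 0, 3, -4]

Working:
emit(5) @ H0 ⇒ out+=5
emit(0) @ H0 ⇒ out+=0
emit(3) @ H0 ⇒ out+=3
H0 returns [5, 0, 3, -4]
H1 returns [5, 0, 3, -4]
= [5, 0, 3, -4]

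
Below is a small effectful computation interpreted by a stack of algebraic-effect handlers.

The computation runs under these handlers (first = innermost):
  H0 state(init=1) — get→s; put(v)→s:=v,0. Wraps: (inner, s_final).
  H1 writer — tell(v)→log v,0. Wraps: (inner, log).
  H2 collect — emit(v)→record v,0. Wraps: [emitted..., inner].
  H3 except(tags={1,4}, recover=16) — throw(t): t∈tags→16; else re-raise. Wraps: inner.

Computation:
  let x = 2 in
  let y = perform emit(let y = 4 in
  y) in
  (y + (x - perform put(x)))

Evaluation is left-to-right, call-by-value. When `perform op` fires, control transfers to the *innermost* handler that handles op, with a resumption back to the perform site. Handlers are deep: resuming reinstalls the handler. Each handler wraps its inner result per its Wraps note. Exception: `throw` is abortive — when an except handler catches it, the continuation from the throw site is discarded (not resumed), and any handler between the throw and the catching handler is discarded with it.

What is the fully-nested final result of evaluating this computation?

Answer: [4, ((2, 2), ())]

Step-by-step:
emit(4) @ H2 ⇒ out+=4
put(2) @ H0 ⇒ s:=2
H0 returns (2, 2)
H1 returns ((2, 2), ())
H2 returns [4, ((2, 2), ())]
H3 returns [4, ((2, 2), ())]
= [4, ((2, 2), ())]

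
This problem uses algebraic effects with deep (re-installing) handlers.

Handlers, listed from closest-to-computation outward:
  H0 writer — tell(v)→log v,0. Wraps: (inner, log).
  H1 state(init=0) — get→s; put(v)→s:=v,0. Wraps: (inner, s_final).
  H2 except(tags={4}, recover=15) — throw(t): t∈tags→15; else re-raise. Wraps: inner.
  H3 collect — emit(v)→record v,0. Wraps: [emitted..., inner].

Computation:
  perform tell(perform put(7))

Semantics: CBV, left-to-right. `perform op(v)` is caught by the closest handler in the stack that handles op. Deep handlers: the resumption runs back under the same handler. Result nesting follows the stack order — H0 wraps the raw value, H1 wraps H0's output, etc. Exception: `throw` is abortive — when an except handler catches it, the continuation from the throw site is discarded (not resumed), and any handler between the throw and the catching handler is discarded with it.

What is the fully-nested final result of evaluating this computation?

Answer: [((0, (0)), 7)]

Evaluation trace:
put(7) @ H1 ⇒ s:=7
tell(0) @ H0 ⇒ log+=0
H0 returns (0, (0))
H1 returns ((0, (0)), 7)
H2 returns ((0, (0)), 7)
H3 returns [((0, (0)), 7)]
= [((0, (0)), 7)]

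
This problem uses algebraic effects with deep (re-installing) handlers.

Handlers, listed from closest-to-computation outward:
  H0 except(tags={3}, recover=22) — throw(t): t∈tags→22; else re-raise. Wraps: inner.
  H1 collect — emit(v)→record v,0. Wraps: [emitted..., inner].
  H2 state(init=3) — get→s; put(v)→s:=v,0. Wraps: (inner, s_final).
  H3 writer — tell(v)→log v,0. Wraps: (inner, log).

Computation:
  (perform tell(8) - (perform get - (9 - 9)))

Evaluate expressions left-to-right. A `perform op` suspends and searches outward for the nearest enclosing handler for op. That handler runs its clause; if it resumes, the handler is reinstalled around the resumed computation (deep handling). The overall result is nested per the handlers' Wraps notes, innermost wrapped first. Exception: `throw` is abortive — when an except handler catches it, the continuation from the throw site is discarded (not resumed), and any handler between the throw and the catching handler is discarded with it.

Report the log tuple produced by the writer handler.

Evaluation trace:
tell(8) @ H3 ⇒ log+=8
get @ H2 ⇒ 3
H0 returns -3
H1 returns [-3]
H2 returns ([-3], 3)
H3 returns (([-3], 3), (8))
= (([-3], 3), (8))

Answer: (8)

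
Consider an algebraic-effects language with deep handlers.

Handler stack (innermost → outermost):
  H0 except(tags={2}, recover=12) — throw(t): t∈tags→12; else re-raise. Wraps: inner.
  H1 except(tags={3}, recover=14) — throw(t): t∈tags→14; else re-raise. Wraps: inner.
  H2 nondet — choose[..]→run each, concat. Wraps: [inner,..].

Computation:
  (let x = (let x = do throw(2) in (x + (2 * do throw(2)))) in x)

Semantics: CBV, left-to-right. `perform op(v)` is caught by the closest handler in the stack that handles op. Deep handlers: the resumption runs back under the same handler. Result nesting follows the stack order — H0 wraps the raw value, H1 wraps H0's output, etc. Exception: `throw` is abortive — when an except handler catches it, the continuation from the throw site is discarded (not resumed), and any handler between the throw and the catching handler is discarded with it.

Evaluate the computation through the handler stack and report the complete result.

Answer: [12]

Evaluation trace:
throw(2) @ H0 caught ⇒ 12
H1 returns 12
H2 returns [12]
= [12]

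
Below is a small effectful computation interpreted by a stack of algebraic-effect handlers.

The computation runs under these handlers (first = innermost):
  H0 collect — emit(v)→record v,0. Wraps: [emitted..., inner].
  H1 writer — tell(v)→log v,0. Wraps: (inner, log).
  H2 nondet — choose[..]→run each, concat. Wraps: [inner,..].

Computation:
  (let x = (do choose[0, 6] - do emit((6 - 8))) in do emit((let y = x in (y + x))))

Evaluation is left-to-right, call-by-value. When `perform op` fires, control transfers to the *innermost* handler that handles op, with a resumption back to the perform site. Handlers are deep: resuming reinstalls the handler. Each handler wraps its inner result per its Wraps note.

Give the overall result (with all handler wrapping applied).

Answer: [([-2, 0, 0], ()), ([-2, 12, 0], ())]

Working:
choose[0, 6] @ H2
  branch[0] choose=0:
    emit(-2) @ H0 ⇒ out+=-2
    emit(0) @ H0 ⇒ out+=0
    H0 returns [-2, 0, 0]
    H1 returns ([-2, 0, 0], ())
    H2 returns [([-2, 0, 0], ())]
  branch[1] choose=6:
    emit(-2) @ H0 ⇒ out+=-2
    emit(12) @ H0 ⇒ out+=12
    H0 returns [-2, 12, 0]
    H1 returns ([-2, 12, 0], ())
    H2 returns [([-2, 12, 0], ())]
= [([-2, 0, 0], ()), ([-2, 12, 0], ())]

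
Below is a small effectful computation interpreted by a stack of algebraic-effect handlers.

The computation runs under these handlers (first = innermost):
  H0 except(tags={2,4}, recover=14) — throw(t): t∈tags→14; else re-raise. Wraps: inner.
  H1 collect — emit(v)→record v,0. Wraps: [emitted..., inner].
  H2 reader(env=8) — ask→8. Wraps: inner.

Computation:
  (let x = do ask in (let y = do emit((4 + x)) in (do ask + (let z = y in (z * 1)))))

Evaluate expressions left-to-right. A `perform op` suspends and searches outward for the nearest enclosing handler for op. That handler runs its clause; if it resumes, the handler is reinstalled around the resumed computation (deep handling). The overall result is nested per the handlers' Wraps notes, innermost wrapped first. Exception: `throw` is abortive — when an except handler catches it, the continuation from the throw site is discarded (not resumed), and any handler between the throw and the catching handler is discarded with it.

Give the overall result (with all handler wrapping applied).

Answer: [12, 8]

Evaluation trace:
ask @ H2 ⇒ 8
emit(12) @ H1 ⇒ out+=12
ask @ H2 ⇒ 8
H0 returns 8
H1 returns [12, 8]
H2 returns [12, 8]
= [12, 8]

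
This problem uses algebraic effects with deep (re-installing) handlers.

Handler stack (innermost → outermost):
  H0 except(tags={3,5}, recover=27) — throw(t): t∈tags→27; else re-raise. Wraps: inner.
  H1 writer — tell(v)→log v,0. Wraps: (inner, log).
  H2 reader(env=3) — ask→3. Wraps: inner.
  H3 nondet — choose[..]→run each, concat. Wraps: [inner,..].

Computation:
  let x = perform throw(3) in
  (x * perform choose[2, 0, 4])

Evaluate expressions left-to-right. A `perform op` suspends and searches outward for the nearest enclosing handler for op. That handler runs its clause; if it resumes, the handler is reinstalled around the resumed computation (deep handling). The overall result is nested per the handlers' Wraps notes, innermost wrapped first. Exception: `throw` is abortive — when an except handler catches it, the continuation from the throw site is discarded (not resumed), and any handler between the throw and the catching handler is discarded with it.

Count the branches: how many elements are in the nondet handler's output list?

Working:
throw(3) @ H0 caught ⇒ 27
H1 returns (27, ())
H2 returns (27, ())
H3 returns [(27, ())]
= [(27, ())]

Answer: 1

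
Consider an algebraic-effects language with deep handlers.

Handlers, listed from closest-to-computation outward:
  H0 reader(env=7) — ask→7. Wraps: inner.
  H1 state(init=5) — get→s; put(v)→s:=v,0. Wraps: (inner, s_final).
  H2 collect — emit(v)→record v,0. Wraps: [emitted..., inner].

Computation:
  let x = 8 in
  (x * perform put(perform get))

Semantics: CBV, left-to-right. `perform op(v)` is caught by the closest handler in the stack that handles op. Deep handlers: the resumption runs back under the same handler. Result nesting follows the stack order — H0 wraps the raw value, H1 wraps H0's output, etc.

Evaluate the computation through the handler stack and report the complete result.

Step-by-step:
get @ H1 ⇒ 5
put(5) @ H1 ⇒ s:=5
H0 returns 0
H1 returns (0, 5)
H2 returns [(0, 5)]
= [(0, 5)]

Answer: [(0, 5)]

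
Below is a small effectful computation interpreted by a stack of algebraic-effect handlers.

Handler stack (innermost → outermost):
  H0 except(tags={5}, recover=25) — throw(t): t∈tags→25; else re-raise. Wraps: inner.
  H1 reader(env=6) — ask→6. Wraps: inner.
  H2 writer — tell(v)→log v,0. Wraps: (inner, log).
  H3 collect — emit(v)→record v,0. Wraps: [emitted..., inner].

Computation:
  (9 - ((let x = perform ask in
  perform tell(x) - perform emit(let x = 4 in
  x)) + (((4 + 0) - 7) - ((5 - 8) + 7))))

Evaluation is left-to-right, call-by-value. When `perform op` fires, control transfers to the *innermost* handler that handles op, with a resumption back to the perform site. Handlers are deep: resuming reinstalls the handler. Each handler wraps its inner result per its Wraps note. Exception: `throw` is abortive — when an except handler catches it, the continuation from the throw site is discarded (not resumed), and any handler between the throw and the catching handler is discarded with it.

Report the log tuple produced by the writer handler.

Working:
ask @ H1 ⇒ 6
tell(6) @ H2 ⇒ log+=6
emit(4) @ H3 ⇒ out+=4
H0 returns 16
H1 returns 16
H2 returns (16, (6))
H3 returns [4, (16, (6))]
= [4, (16, (6))]

Answer: (6)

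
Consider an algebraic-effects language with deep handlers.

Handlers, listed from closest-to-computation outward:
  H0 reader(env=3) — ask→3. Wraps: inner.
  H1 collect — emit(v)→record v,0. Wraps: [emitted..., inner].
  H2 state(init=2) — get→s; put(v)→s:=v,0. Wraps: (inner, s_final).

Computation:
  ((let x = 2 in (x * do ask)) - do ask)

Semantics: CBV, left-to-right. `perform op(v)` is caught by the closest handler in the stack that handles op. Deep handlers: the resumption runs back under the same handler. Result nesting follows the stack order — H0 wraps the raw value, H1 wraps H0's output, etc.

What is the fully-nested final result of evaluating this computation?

Answer: ([3], 2)

Step-by-step:
ask @ H0 ⇒ 3
ask @ H0 ⇒ 3
H0 returns 3
H1 returns [3]
H2 returns ([3], 2)
= ([3], 2)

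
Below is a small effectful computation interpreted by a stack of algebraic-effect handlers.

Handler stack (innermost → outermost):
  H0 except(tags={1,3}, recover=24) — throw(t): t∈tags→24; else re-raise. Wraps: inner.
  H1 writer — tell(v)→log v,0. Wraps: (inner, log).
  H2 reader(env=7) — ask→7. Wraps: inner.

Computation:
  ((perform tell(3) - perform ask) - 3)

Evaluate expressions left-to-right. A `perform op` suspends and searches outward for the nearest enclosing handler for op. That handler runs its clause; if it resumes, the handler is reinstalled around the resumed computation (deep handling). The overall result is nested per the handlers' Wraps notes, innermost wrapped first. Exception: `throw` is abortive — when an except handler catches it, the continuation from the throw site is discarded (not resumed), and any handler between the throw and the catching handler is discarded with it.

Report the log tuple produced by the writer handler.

Evaluation trace:
tell(3) @ H1 ⇒ log+=3
ask @ H2 ⇒ 7
H0 returns -10
H1 returns (-10, (3))
H2 returns (-10, (3))
= (-10, (3))

Answer: (3)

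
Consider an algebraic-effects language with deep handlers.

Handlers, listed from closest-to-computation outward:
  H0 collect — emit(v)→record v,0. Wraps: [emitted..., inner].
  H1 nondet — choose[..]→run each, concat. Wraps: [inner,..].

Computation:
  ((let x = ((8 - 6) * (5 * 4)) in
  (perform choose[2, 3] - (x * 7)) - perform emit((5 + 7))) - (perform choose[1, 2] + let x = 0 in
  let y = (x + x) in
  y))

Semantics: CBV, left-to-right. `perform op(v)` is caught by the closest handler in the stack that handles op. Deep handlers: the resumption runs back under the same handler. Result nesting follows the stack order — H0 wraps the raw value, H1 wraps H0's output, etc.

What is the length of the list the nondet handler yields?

Answer: 4

Working:
choose[2, 3] @ H1
  branch[0] choose=2:
    emit(12) @ H0 ⇒ out+=12
    choose[1, 2] @ H1
      branch[0] choose=1:
        H0 returns [12, -279]
        H1 returns [[12, -279]]
      branch[1] choose=2:
        H0 returns [12, -280]
        H1 returns [[12, -280]]
  branch[1] choose=3:
    emit(12) @ H0 ⇒ out+=12
    choose[1, 2] @ H1
      branch[0] choose=1:
        H0 returns [12, -278]
        H1 returns [[12, -278]]
      branch[1] choose=2:
        H0 returns [12, -279]
        H1 returns [[12, -279]]
= [[12, -279], [12, -280], [12, -278], [12, -279]]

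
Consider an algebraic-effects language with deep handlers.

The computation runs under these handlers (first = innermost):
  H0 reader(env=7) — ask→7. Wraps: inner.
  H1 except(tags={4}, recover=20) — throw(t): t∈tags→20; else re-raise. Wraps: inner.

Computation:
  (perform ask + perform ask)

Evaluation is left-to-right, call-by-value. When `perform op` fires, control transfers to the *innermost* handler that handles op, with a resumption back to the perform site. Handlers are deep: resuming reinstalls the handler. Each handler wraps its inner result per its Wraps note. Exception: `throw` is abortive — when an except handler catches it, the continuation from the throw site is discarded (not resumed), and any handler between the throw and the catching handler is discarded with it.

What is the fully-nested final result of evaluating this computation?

Answer: 14

Working:
ask @ H0 ⇒ 7
ask @ H0 ⇒ 7
H0 returns 14
H1 returns 14
= 14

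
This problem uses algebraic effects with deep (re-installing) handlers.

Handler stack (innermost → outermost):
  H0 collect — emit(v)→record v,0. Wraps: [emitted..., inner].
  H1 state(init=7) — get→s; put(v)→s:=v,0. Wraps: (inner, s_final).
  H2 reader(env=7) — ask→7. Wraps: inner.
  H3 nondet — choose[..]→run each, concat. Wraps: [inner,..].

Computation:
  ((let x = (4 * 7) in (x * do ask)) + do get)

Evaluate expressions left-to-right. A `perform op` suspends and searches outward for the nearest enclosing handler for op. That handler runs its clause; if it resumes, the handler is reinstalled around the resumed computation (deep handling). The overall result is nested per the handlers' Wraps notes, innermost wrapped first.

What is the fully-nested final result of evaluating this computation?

Evaluation trace:
ask @ H2 ⇒ 7
get @ H1 ⇒ 7
H0 returns [203]
H1 returns ([203], 7)
H2 returns ([203], 7)
H3 returns [([203], 7)]
= [([203], 7)]

Answer: [([203], 7)]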